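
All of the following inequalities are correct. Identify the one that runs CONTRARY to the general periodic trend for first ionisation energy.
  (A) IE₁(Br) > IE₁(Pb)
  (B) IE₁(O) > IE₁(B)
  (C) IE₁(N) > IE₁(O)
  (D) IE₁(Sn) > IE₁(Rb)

The general trend: first ionisation energy increases across a period and decreases down a group.
(A) Br (period 4, group 17) vs Pb (period 6, group 14): the stated order agrees with the simple trend.
(B) O (period 2, group 16) vs B (period 2, group 13): the stated order agrees with the simple trend.
(C) N (period 2, group 15) vs O (period 2, group 16): the stated order contradicts the simple trend.
(D) Sn (period 5, group 14) vs Rb (period 5, group 1): the stated order agrees with the simple trend.
The exception is (C): pairing an electron in O's 2p⁴ costs repulsion energy, so O ionizes more easily than half-filled N (2p³).

(C)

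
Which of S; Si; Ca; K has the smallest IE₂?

The second ionization energy removes an electron from the +1 ion. For each element: S⁺ still has 5 valence electrons; Si⁺ still has 3 valence electrons; Ca⁺ still has 1 valence electron; K⁺ is the bare [Ar] core.
Core electrons are held far more tightly than valence electrons, so K tops the IE_2 order.
Valence configurations: S⁺ [Ne]3s²3p³, Si⁺ [Ne]3s²3p¹, Ca⁺ [Ar]4s¹.
Approximate IE_2 values (kJ/mol): S 2252, Si 1577, Ca 1145, K 3052.
Hence IE_2: Ca < Si < S < K.

Ca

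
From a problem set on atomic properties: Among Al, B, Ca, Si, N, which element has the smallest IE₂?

IE_2 is the cost of taking one more electron from the +1 cation: Al⁺ still has 2 valence electrons; B⁺ still has 2 valence electrons; Ca⁺ still has 1 valence electron; Si⁺ still has 3 valence electrons; N⁺ still has 4 valence electrons.
All are still removing valence electrons, so compare the +1 ions as you would atoms: IE_2 generally rises across a period (higher Z_eff) and falls down a group (larger shell), subject to the usual subshell exceptions.
Valence configurations: Al⁺ [Ne]3s², B⁺ [He]2s², Ca⁺ [Ar]4s¹, Si⁺ [Ne]3s²3p¹, N⁺ [He]2s²2p².
Si⁺ loses a lone 3p electron whereas Al⁺ must break into a filled 3s² pair, so IE_2(Al) > IE_2(Si) even though Si has the higher nuclear charge.
The numbers (kJ/mol): Al 1817, B 2427, Ca 1145, Si 1577, N 2856.
Overall IE_2 order: Ca < Si < Al < B < N.

Ca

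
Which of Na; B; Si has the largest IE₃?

Consider each +2 ion: Na²⁺ is already 1 electron into the core; B²⁺ still has 1 valence electron; Si²⁺ still has 2 valence electrons.
Pulling an electron out of a noble-gas core costs far more than removing a remaining valence electron, so Na sits at the high end of IE_3.
Valence configurations: B²⁺ [He]2s¹, Si²⁺ [Ne]3s².
The numbers (kJ/mol): Na 6910, B 3660, Si 3232.
Hence IE_3: Si < B < Na.

Na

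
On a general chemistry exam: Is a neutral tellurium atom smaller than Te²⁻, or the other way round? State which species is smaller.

Forming Te²⁻ adds 2 electrons to Te. More electron–electron repulsion in the same shell, with unchanged nuclear charge, lets the cloud expand.
An anion is larger than its parent atom: Te²⁻ > Te.

Te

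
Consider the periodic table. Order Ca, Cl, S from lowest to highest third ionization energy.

Consider each +2 ion: Ca²⁺ is the bare [Ar] core; Cl²⁺ still has 5 valence electrons; S²⁺ still has 4 valence electrons.
Breaking into a closed-shell core is much more expensive than removing a leftover valence electron — Ca has the largest IE_3 here.
Valence configurations: Cl²⁺ [Ne]3s²3p³, S²⁺ [Ne]3s²3p².
Tabulated IE_3 (kJ/mol): Ca 4912, Cl 3822, S 3357.
Putting it together, IE_3: S < Cl < Ca.

S < Cl < Ca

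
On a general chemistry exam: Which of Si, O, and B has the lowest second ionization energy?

Si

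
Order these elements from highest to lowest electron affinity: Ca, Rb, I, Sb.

Ca is in period 4, group 2; Rb is in period 5, group 1; Sb is in period 5, group 15; I is in period 5, group 17.
Atoms with high Z_eff and room in the valence shell (especially the halogens) have the most exothermic electron affinities.
These span different periods and groups, so the two trends combine.
Rb > Ca: this pair runs against the simple trend — see the exception note.
Sb > Rb: both are in period 5; the period trend gives Sb the larger value.
I > Sb: I lies to the right of Sb in period 5, so the across-period effect alone puts I higher.
Note the exception: Rb has a higher electron affinity than Ca, contrary to the simple trend — adding an electron to Ca (ns²) has to open a new, higher-energy np subshell, which is unfavourable.
For reference (kJ/mol): Ca 2, Rb 47, Sb 103, I 295.
So from highest to lowest: I > Sb > Rb > Ca.

I, Sb, Rb, Ca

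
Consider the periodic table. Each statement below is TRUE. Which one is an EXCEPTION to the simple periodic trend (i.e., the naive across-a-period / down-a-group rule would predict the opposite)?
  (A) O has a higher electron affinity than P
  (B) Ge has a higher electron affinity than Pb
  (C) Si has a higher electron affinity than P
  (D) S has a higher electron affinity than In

The general trend: electron affinity increases across a period and decreases down a group.
(A) O (period 2, group 16) vs P (period 3, group 15): the stated order agrees with the simple trend.
(B) Ge (period 4, group 14) vs Pb (period 6, group 14): the stated order agrees with the simple trend.
(C) Si (period 3, group 14) vs P (period 3, group 15): the stated order contradicts the simple trend.
(D) S (period 3, group 16) vs In (period 5, group 13): the stated order agrees with the simple trend.
The exception is (C): adding an electron to P's half-filled 3p³ is unfavourable, so Si (3p²) has the more exothermic EA.

(C)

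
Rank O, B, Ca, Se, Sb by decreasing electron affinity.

Se, O, Sb, B, Ca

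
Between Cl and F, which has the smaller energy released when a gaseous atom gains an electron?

Electron affinity generally becomes more exothermic across a period toward the halogens and less exothermic down a group.
All are in group 17; the group trend (electron affinity increases up the group) applies, with the exception below.
Note the exception: Cl has a higher electron affinity than F, contrary to the simple trend — F's small 2p subshell makes the incoming electron feel strong e⁻–e⁻ repulsion, so Cl actually releases more energy on gaining an electron.
Approximate values (kJ/mol): F 328, Cl 349.
So F has the smaller energy released when a gaseous atom gains an electron (F < Cl).

F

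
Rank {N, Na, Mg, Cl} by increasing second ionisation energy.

Mg < Cl < N < Na

Consider each +1 ion: N⁺ still has 4 valence electrons; Na⁺ is the bare [Ne] core; Mg⁺ still has 1 valence electron; Cl⁺ still has 6 valence electrons.
Core electrons are held far more tightly than valence electrons, so Na tops the IE_2 order.
Valence configurations: N⁺ [He]2s²2p², Mg⁺ [Ne]3s¹, Cl⁺ [Ne]3s²3p⁴.
Approximate IE_2 values (kJ/mol): N 2856, Na 4562, Mg 1451, Cl 2298.
Overall IE_2 order: Mg < Cl < N < Na.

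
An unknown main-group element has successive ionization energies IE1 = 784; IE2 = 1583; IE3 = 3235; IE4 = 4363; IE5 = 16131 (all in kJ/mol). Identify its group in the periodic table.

Group 14

Look for the largest jump between consecutive ionization energies: IE5/IE4 ≈ 3.7, far larger than any earlier ratio.
That jump marks the point where a core electron is being removed. So the atom has 4 valence electrons.
A main-group element with 4 valence electrons is in group 14.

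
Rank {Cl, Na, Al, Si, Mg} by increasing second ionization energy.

Mg < Si < Al < Cl < Na

IE_2 is the cost of taking one more electron from the +1 cation: Cl⁺ still has 6 valence electrons; Na⁺ is the bare [Ne] core; Al⁺ still has 2 valence electrons; Si⁺ still has 3 valence electrons; Mg⁺ still has 1 valence electron.
Core electrons are held far more tightly than valence electrons, so Na tops the IE_2 order.
Valence configurations: Cl⁺ [Ne]3s²3p⁴, Al⁺ [Ne]3s², Si⁺ [Ne]3s²3p¹, Mg⁺ [Ne]3s¹.
Si⁺ loses a lone 3p electron whereas Al⁺ must break into a filled 3s² pair, so IE_2(Al) > IE_2(Si) even though Si has the higher nuclear charge.
Tabulated IE_2 (kJ/mol): Cl 2298, Na 4562, Al 1817, Si 1577, Mg 1451.
So the second ionization energies run Mg < Si < Al < Cl < Na.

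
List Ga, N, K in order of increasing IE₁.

K < Ga < N

Removing the outermost electron gets harder across a period and easier down a group.
Here both period and group differ, so the two effects have to be weighed against each other.
Ga > K: Ga lies to the right of K in period 4, so the across-period effect alone puts Ga higher.
N > Ga: relative to Ga, both the across-period and down-group shifts push N's first ionization energy up.
Approximate values (kJ/mol): N 1402, K 419, Ga 579.
So from lowest to highest: K < Ga < N.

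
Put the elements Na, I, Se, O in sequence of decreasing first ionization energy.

O is in period 2, group 16; Na is in period 3, group 1; Se is in period 4, group 16; I is in period 5, group 17.
First ionization energy rises across a period (greater Z_eff holds electrons more tightly) and falls down a group (valence electrons are farther from the nucleus).
Neither a single period nor a single group — weigh both effects.
Se > Na: the two effects oppose for this pair; the across-period effect wins (941 vs 496 kJ/mol).
I > Se: the two effects oppose for this pair; the across-period effect wins (1008 vs 941 kJ/mol).
O > I: the two effects oppose for this pair; the down-group effect wins (1314 vs 1008 kJ/mol).
Tabulated first ionization energy (kJ/mol): O 1314, Na 496, Se 941, I 1008.
So from highest to lowest: O > I > Se > Na.

O > I > Se > Na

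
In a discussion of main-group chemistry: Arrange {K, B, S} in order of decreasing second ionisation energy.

K > B > S

IE_2 is the cost of taking one more electron from the +1 cation: K⁺ is the bare [Ar] core; B⁺ still has 2 valence electrons; S⁺ still has 5 valence electrons.
Breaking into a closed-shell core is much more expensive than removing a leftover valence electron — K has the largest IE_2 here.
Valence configurations: B⁺ [He]2s², S⁺ [Ne]3s²3p³.
Approximate IE_2 values (kJ/mol): K 3052, B 2427, S 2252.
Hence IE_2: S < B < K.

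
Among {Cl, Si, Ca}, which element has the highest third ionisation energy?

Ca

Consider each +2 ion: Cl²⁺ still has 5 valence electrons; Si²⁺ still has 2 valence electrons; Ca²⁺ is the bare [Ar] core.
Core electrons are held far more tightly than valence electrons, so Ca tops the IE_3 order.
Valence configurations: Cl²⁺ [Ne]3s²3p³, Si²⁺ [Ne]3s².
Approximate IE_3 values (kJ/mol): Cl 3822, Si 3232, Ca 4912.
Overall IE_3 order: Si < Cl < Ca.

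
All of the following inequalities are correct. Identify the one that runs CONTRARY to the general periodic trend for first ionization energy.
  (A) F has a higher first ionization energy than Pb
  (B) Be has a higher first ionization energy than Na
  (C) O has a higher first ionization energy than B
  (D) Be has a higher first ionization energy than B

(D)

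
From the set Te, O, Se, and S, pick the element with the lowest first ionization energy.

O is in period 2, group 16; S is in period 3, group 16; Se is in period 4, group 16; Te is in period 5, group 16.
First ionization energy rises across a period (greater Z_eff holds electrons more tightly) and falls down a group (valence electrons are farther from the nucleus).
All are in group 16, so first ionization energy increases up the group.
The lowest first ionization energy among these belongs to Te.

Te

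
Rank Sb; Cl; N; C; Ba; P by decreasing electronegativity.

Cl, N, C, P, Sb, Ba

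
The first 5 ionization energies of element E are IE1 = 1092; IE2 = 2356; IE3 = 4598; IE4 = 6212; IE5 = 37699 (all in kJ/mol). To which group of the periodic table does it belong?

Look for the largest jump between consecutive ionization energies: IE5/IE4 ≈ 6.1, far larger than any earlier ratio.
That jump marks the point where a core electron is being removed. So the atom has 4 valence electrons.
A main-group element with 4 valence electrons is in group 14.

Group 14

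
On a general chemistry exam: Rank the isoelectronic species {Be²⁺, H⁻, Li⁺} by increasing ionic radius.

Be²⁺, Li⁺, H⁻

All of these have 2 electrons, so size is governed by nuclear charge alone: the more protons, the stronger the pull on the same electron cloud, and the smaller the ion.
Nuclear charges: Be²⁺ (Z=4), Li⁺ (Z=3), H⁻ (Z=1).
Smallest to largest: Be²⁺ < Li⁺ < H⁻.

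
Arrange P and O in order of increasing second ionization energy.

P < O

Consider each +1 ion: P⁺ still has 4 valence electrons; O⁺ still has 5 valence electrons.
All are still removing valence electrons, so compare the +1 ions as you would atoms: IE_2 generally rises across a period (higher Z_eff) and falls down a group (larger shell), subject to the usual subshell exceptions.
Valence configurations: P⁺ [Ne]3s²3p², O⁺ [He]2s²2p³.
The numbers (kJ/mol): P 1907, O 3388.
So the second ionization energies run P < O.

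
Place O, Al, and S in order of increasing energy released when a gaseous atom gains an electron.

Electron affinity generally becomes more exothermic across a period toward the halogens and less exothermic down a group.
These span different periods and groups, so the two trends combine.
O > Al: relative to Al, both the across-period and down-group shifts push O's electron affinity up.
S > O: this pair runs against the simple trend — see the exception note.
Note the exception: S has a higher electron affinity than O, contrary to the simple trend — the compact 2p subshell of O repels the added electron more than S's larger 3p does.
Tabulated electron affinity (kJ/mol): O 141, Al 42, S 200.
So from lowest to highest: Al < O < S.

Al < O < S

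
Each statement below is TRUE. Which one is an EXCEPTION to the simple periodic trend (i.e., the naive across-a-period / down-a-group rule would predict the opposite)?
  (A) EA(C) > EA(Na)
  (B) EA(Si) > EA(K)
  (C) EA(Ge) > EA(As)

The general trend: electron affinity increases across a period and decreases down a group.
(A) C (period 2, group 14) vs Na (period 3, group 1): the stated order agrees with the simple trend.
(B) Si (period 3, group 14) vs K (period 4, group 1): the stated order agrees with the simple trend.
(C) Ge (period 4, group 14) vs As (period 4, group 15): the stated order contradicts the simple trend.
The exception is (C): adding an electron to As's half-filled 4p³ is unfavourable, so Ge (4p²) has the more exothermic EA.

(C)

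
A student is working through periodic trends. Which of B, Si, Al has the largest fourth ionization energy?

After 3 electrons have been removed, what remains? B³⁺ is the bare [He] core; Si³⁺ still has 1 valence electron; Al³⁺ is the bare [Ne] core.
Core electrons are held far more tightly than valence electrons, so Al and B top the IE_4 order.
Approximate IE_4 values (kJ/mol): B 25026, Si 4356, Al 11577.
Hence IE_4: Si < Al < B.

B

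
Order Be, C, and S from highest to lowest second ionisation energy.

C > S > Be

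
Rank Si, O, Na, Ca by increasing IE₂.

Ca < Si < O < Na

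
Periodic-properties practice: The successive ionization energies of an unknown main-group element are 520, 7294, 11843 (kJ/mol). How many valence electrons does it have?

1

Look for the largest jump between consecutive ionization energies: IE2/IE1 ≈ 14.0, far larger than any earlier ratio.
That jump marks the point where a core electron is being removed. So the atom has 1 valence electron.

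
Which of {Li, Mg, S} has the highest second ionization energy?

Li

Consider each +1 ion: Li⁺ is the bare [He] core; Mg⁺ still has 1 valence electron; S⁺ still has 5 valence electrons.
Breaking into a closed-shell core is much more expensive than removing a leftover valence electron — Li has the largest IE_2 here.
Valence configurations: Mg⁺ [Ne]3s¹, S⁺ [Ne]3s²3p³.
Approximate IE_2 values (kJ/mol): Li 7298, Mg 1451, S 2252.
Putting it together, IE_2: Mg < S < Li.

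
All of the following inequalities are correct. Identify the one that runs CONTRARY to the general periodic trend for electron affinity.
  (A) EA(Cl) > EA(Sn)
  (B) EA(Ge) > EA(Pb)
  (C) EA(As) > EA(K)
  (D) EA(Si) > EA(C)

(D)

The general trend: electron affinity increases across a period and decreases down a group.
(A) Cl (period 3, group 17) vs Sn (period 5, group 14): the stated order agrees with the simple trend.
(B) Ge (period 4, group 14) vs Pb (period 6, group 14): the stated order agrees with the simple trend.
(C) As (period 4, group 15) vs K (period 4, group 1): the stated order agrees with the simple trend.
(D) Si (period 3, group 14) vs C (period 2, group 14): the stated order contradicts the simple trend.
The exception is (D): Si's larger, more diffuse 3p orbitals accept an added electron slightly more readily than C's compact 2p.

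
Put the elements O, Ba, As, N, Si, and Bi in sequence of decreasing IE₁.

N, O, As, Si, Bi, Ba

N is in period 2, group 15; O is in period 2, group 16; Si is in period 3, group 14; As is in period 4, group 15; Ba is in period 6, group 2; Bi is in period 6, group 15.
Removing the outermost electron gets harder across a period and easier down a group.
These span different periods and groups, so the two trends combine.
Bi > Ba: Bi lies to the right of Ba in period 6, so the across-period effect alone puts Bi higher.
Si > Bi: the two effects oppose for this pair; the down-group effect wins (786 vs 703 kJ/mol).
As > Si: the two effects oppose for this pair; the across-period effect wins (947 vs 786 kJ/mol).
O > As: relative to As, both the across-period and down-group shifts push O's first ionization energy up.
N > O: this pair runs against the simple trend — see the exception note.
Note the exception: N has a higher first ionization energy than O, contrary to the simple trend — pairing an electron in O's 2p⁴ costs repulsion energy, so O ionizes more easily than half-filled N (2p³).
For reference (kJ/mol): N 1402, O 1314, Si 786, As 947, Ba 503, Bi 703.
So from highest to lowest: N > O > As > Si > Bi > Ba.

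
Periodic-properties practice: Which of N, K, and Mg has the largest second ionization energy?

After 1 electron has been removed, what remains? N⁺ still has 4 valence electrons; K⁺ is the bare [Ar] core; Mg⁺ still has 1 valence electron.
Core electrons are held far more tightly than valence electrons, so K tops the IE_2 order.
Valence configurations: N⁺ [He]2s²2p², Mg⁺ [Ne]3s¹.
Tabulated IE_2 (kJ/mol): N 2856, K 3052, Mg 1451.
Putting it together, IE_2: Mg < N < K.

K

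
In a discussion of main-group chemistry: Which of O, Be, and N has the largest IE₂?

O

Consider each +1 ion: O⁺ still has 5 valence electrons; Be⁺ still has 1 valence electron; N⁺ still has 4 valence electrons.
All are still removing valence electrons, so compare the +1 ions as you would atoms: IE_2 generally rises across a period (higher Z_eff) and falls down a group (larger shell), subject to the usual subshell exceptions.
Valence configurations: O⁺ [He]2s²2p³, Be⁺ [He]2s¹, N⁺ [He]2s²2p².
Tabulated IE_2 (kJ/mol): O 3388, Be 1757, N 2856.
Overall IE_2 order: Be < N < O.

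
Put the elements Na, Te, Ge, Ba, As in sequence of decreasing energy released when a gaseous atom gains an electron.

Te > Ge > As > Na > Ba

Na is in period 3, group 1; Ge is in period 4, group 14; As is in period 4, group 15; Te is in period 5, group 16; Ba is in period 6, group 2.
Adding an electron releases more energy for atoms nearer the top right (short of the noble gases).
These span different periods and groups, so the two trends combine.
Na > Ba: the two effects oppose for this pair; the down-group effect wins (53 vs 14 kJ/mol).
As > Na: the two effects oppose for this pair; the across-period effect wins (78 vs 53 kJ/mol).
Ge > As: this pair runs against the simple trend — see the exception note.
Te > Ge: the two effects oppose for this pair; the across-period effect wins (190 vs 119 kJ/mol).
Note the exception: Ge has a higher electron affinity than As, contrary to the simple trend — adding an electron to As's half-filled 4p³ is unfavourable, so Ge (4p²) has the more exothermic EA.
For reference (kJ/mol): Na 53, Ge 119, As 78, Te 190, Ba 14.
So from highest to lowest: Te > Ge > As > Na > Ba.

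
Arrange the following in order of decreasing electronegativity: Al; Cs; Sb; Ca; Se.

Al is in period 3, group 13; Ca is in period 4, group 2; Se is in period 4, group 16; Sb is in period 5, group 15; Cs is in period 6, group 1.
EN rises left→right (higher Z_eff, smaller atoms) and falls top→bottom (larger, more shielded atoms).
These span different periods and groups, so the two trends combine.
Ca > Cs: relative to Cs, both the across-period and down-group shifts push Ca's electronegativity up.
Al > Ca: relative to Ca, both the across-period and down-group shifts push Al's electronegativity up.
Sb > Al: period and group pull opposite ways; the across-period shift dominates (2.05 vs 1.61).
Se > Sb: relative to Sb, both the across-period and down-group shifts push Se's electronegativity up.
Tabulated electronegativity (Pauling): Al 1.61, Ca 1.00, Se 2.55, Sb 2.05, Cs 0.79.
So from highest to lowest: Se > Sb > Al > Ca > Cs.

Se, Sb, Al, Ca, Cs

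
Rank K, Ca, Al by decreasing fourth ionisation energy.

Al > Ca > K

The fourth ionization energy removes an electron from the +3 ion. For each element: K³⁺ is already 2 electrons into the core; Ca³⁺ is already 1 electron into the core; Al³⁺ is the bare [Ne] core.
All of these are removing an electron from a noble-gas core or deeper; the smaller core (lower principal quantum number) is held far more tightly, and within a period the higher nuclear charge binds the same core more tightly.
The numbers (kJ/mol): K 5877, Ca 6491, Al 11577.
Overall IE_4 order: K < Ca < Al.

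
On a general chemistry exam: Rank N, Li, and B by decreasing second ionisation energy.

Consider each +1 ion: N⁺ still has 4 valence electrons; Li⁺ is the bare [He] core; B⁺ still has 2 valence electrons.
Core electrons are held far more tightly than valence electrons, so Li tops the IE_2 order.
Valence configurations: N⁺ [He]2s²2p², B⁺ [He]2s².
The numbers (kJ/mol): N 2856, Li 7298, B 2427.
Hence IE_2: B < N < Li.

Li, N, B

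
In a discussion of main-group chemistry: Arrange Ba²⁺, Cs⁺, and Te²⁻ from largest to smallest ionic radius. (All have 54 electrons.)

All of these have 54 electrons, so size is governed by nuclear charge alone: the more protons, the stronger the pull on the same electron cloud, and the smaller the ion.
Nuclear charges: Ba²⁺ (Z=56), Cs⁺ (Z=55), Te²⁻ (Z=52).
Largest to smallest: Te²⁻ > Cs⁺ > Ba²⁺.

Te²⁻ > Cs⁺ > Ba²⁺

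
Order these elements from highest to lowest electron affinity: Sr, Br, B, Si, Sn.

B is in period 2, group 13; Si is in period 3, group 14; Br is in period 4, group 17; Sr is in period 5, group 2; Sn is in period 5, group 14.
EA tends to increase across a period and decrease down a group, though the pattern is less regular than for IE or radius.
Here both period and group differ, so the two effects have to be weighed against each other.
B > Sr: both effects reinforce here, so B is clearly the higher of the two.
Sn > B: the two effects oppose for this pair; the across-period effect wins (107 vs 27 kJ/mol).
Si > Sn: Si sits above Sn in group 14, so the down-group effect alone puts Si higher.
Br > Si: the two effects oppose for this pair; the across-period effect wins (325 vs 134 kJ/mol).
Approximate values (kJ/mol): B 27, Si 134, Br 325, Sr 5, Sn 107.
So from highest to lowest: Br > Si > Sn > B > Sr.

Br, Si, Sn, B, Sr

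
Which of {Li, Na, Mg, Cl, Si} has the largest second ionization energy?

Li

Consider each +1 ion: Li⁺ is the bare [He] core; Na⁺ is the bare [Ne] core; Mg⁺ still has 1 valence electron; Cl⁺ still has 6 valence electrons; Si⁺ still has 3 valence electrons.
Pulling an electron out of a noble-gas core costs far more than removing a remaining valence electron, so Na and Li sit at the high end of IE_2.
Valence configurations: Mg⁺ [Ne]3s¹, Cl⁺ [Ne]3s²3p⁴, Si⁺ [Ne]3s²3p¹.
The numbers (kJ/mol): Li 7298, Na 4562, Mg 1451, Cl 2298, Si 1577.
Putting it together, IE_2: Mg < Si < Cl < Na < Li.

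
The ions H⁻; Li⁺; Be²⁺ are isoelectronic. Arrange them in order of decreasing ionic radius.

All of these have 2 electrons, so size is governed by nuclear charge alone: the more protons, the stronger the pull on the same electron cloud, and the smaller the ion.
Nuclear charges: Be²⁺ (Z=4), Li⁺ (Z=3), H⁻ (Z=1).
Largest to smallest: H⁻ > Li⁺ > Be²⁺.

H⁻, Li⁺, Be²⁺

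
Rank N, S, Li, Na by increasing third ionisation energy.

S < N < Na < Li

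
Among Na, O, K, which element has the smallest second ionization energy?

The second ionization energy removes an electron from the +1 ion. For each element: Na⁺ is the bare [Ne] core; O⁺ still has 5 valence electrons; K⁺ is the bare [Ar] core.
Usually core removal costs more than valence removal, but here the competition is close: a tightly held n=2 valence electron can cost more to remove than an n=3 core electron, so the actual values have to decide it.
Tabulated IE_2 (kJ/mol): Na 4562, O 3388, K 3052.
So the second ionization energies run K < O < Na.

K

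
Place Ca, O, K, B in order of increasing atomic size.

O, B, Ca, K

Radius decreases left→right (rising Z_eff, same n) and increases top→bottom (higher n).
Neither a single period nor a single group — weigh both effects.
B > O: B lies to the left of O in period 2, so the across-period effect alone puts B larger.
Ca > B: relative to B, both the across-period and down-group shifts push Ca's atomic radius up.
K > Ca: both are in period 4; the period trend gives K the larger value.
For reference (pm): B 85, O 63, K 196, Ca 171.
So from smallest to largest: O < B < Ca < K.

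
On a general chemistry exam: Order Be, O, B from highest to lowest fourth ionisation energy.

B, Be, O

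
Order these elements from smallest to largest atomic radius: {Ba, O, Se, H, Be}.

H < O < Be < Se < Ba

H is in period 1, group 1; Be is in period 2, group 2; O is in period 2, group 16; Se is in period 4, group 16; Ba is in period 6, group 2.
Atomic radius shrinks across a period as nuclear charge pulls the same shell inward, and grows down a group as new shells are added.
Neither a single period nor a single group — weigh both effects.
O > H: period and group pull opposite ways; the down-group shift dominates (63 vs 32 pm).
Be > O: Be lies to the left of O in period 2, so the across-period effect alone puts Be larger.
Se > Be: the two effects oppose for this pair; the down-group effect wins (116 vs 102 pm).
Ba > Se: relative to Se, both the across-period and down-group shifts push Ba's atomic radius up.
For reference (pm): H 32, Be 102, O 63, Se 116, Ba 196.
So from smallest to largest: H < O < Be < Se < Ba.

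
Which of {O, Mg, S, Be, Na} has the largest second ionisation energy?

Na

The second ionization energy removes an electron from the +1 ion. For each element: O⁺ still has 5 valence electrons; Mg⁺ still has 1 valence electron; S⁺ still has 5 valence electrons; Be⁺ still has 1 valence electron; Na⁺ is the bare [Ne] core.
Breaking into a closed-shell core is much more expensive than removing a leftover valence electron — Na has the largest IE_2 here.
Valence configurations: O⁺ [He]2s²2p³, Mg⁺ [Ne]3s¹, S⁺ [Ne]3s²3p³, Be⁺ [He]2s¹.
Tabulated IE_2 (kJ/mol): O 3388, Mg 1451, S 2252, Be 1757, Na 4562.
So the second ionization energies run Mg < Be < S < O < Na.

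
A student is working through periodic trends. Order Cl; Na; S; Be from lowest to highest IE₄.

S, Cl, Na, Be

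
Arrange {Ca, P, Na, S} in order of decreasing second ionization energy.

Consider each +1 ion: Ca⁺ still has 1 valence electron; P⁺ still has 4 valence electrons; Na⁺ is the bare [Ne] core; S⁺ still has 5 valence electrons.
Core electrons are held far more tightly than valence electrons, so Na tops the IE_2 order.
Valence configurations: Ca⁺ [Ar]4s¹, P⁺ [Ne]3s²3p², S⁺ [Ne]3s²3p³.
Tabulated IE_2 (kJ/mol): Ca 1145, P 1907, Na 4562, S 2252.
Overall IE_2 order: Ca < P < S < Na.

Na > S > P > Ca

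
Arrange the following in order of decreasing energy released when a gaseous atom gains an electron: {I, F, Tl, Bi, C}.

F > I > C > Bi > Tl

C is in period 2, group 14; F is in period 2, group 17; I is in period 5, group 17; Tl is in period 6, group 13; Bi is in period 6, group 15.
EA tends to increase across a period and decrease down a group, though the pattern is less regular than for IE or radius.
These span different periods and groups, so the two trends combine.
Bi > Tl: Bi lies to the right of Tl in period 6, so the across-period effect alone puts Bi higher.
C > Bi: the two effects oppose for this pair; the down-group effect wins (122 vs 91 kJ/mol).
I > C: the two effects oppose for this pair; the across-period effect wins (295 vs 122 kJ/mol).
F > I: F sits above I in group 17, so the down-group effect alone puts F higher.
Approximate values (kJ/mol): C 122, F 328, I 295, Tl 19, Bi 91.
So from highest to lowest: F > I > C > Bi > Tl.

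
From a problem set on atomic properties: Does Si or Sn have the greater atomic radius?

Sn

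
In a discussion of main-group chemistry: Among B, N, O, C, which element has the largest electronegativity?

O

Atoms toward the upper right of the periodic table pull bonding electrons most strongly.
All lie in period 2, so electronegativity increases left to right.
The largest electronegativity among these belongs to O.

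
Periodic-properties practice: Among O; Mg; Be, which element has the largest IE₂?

O

After 1 electron has been removed, what remains? O⁺ still has 5 valence electrons; Mg⁺ still has 1 valence electron; Be⁺ still has 1 valence electron.
All are still removing valence electrons, so compare the +1 ions as you would atoms: IE_2 generally rises across a period (higher Z_eff) and falls down a group (larger shell), subject to the usual subshell exceptions.
Valence configurations: O⁺ [He]2s²2p³, Mg⁺ [Ne]3s¹, Be⁺ [He]2s¹.
The numbers (kJ/mol): O 3388, Mg 1451, Be 1757.
Overall IE_2 order: Mg < Be < O.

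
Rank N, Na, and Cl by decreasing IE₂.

Na > N > Cl

Consider each +1 ion: N⁺ still has 4 valence electrons; Na⁺ is the bare [Ne] core; Cl⁺ still has 6 valence electrons.
Core electrons are held far more tightly than valence electrons, so Na tops the IE_2 order.
Valence configurations: N⁺ [He]2s²2p², Cl⁺ [Ne]3s²3p⁴.
The numbers (kJ/mol): N 2856, Na 4562, Cl 2298.
Hence IE_2: Cl < N < Na.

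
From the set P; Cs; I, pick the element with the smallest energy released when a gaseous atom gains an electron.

Cs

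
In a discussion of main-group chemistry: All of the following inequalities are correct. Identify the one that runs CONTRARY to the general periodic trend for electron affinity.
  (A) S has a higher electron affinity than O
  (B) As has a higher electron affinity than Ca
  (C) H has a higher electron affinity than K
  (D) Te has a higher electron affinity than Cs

The general trend: electron affinity increases across a period and decreases down a group.
(A) S (period 3, group 16) vs O (period 2, group 16): the stated order contradicts the simple trend.
(B) As (period 4, group 15) vs Ca (period 4, group 2): the stated order agrees with the simple trend.
(C) H (period 1, group 1) vs K (period 4, group 1): the stated order agrees with the simple trend.
(D) Te (period 5, group 16) vs Cs (period 6, group 1): the stated order agrees with the simple trend.
The exception is (A): the compact 2p subshell of O repels the added electron more than S's larger 3p does.

(A)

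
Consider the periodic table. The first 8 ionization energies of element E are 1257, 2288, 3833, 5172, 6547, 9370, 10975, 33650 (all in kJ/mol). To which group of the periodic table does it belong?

Look for the largest jump between consecutive ionization energies: IE8/IE7 ≈ 3.1, far larger than any earlier ratio.
That jump marks the point where a core electron is being removed. So the atom has 7 valence electrons.
A main-group element with 7 valence electrons is in group 17.

Group 17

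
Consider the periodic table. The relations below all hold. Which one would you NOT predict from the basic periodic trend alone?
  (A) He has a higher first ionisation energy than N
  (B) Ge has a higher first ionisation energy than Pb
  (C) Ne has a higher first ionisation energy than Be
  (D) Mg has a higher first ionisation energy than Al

The general trend: first ionisation energy increases across a period and decreases down a group.
(A) He (period 1, group 18) vs N (period 2, group 15): the stated order agrees with the simple trend.
(B) Ge (period 4, group 14) vs Pb (period 6, group 14): the stated order agrees with the simple trend.
(C) Ne (period 2, group 18) vs Be (period 2, group 2): the stated order agrees with the simple trend.
(D) Mg (period 3, group 2) vs Al (period 3, group 13): the stated order contradicts the simple trend.
The exception is (D): Al's single 3p electron is easier to remove than one from Mg's filled 3s².

(D)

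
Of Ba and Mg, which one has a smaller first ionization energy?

Mg is in period 3, group 2; Ba is in period 6, group 2.
Removing the outermost electron gets harder across a period and easier down a group.
All are in group 2, so first ionization energy increases up the group.
So Ba has the smaller first ionization energy (Ba < Mg).

Ba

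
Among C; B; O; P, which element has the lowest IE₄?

Consider each +3 ion: C³⁺ still has 1 valence electron; B³⁺ is the bare [He] core; O³⁺ still has 3 valence electrons; P³⁺ still has 2 valence electrons.
Pulling an electron out of a noble-gas core costs far more than removing a remaining valence electron, so B sits at the high end of IE_4.
Valence configurations: C³⁺ [He]2s¹, O³⁺ [He]2s²2p¹, P³⁺ [Ne]3s².
The numbers (kJ/mol): C 6223, B 25026, O 7469, P 4964.
Overall IE_4 order: P < C < O < B.

P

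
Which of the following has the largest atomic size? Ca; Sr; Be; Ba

Be is in period 2, group 2; Ca is in period 4, group 2; Sr is in period 5, group 2; Ba is in period 6, group 2.
Radius decreases left→right (rising Z_eff, same n) and increases top→bottom (higher n).
All are in group 2, so atomic radius increases down the group.
The largest atomic size among these belongs to Ba.

Ba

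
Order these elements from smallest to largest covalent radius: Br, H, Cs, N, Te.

Atomic radius shrinks across a period as nuclear charge pulls the same shell inward, and grows down a group as new shells are added.
Neither a single period nor a single group — weigh both effects.
N > H: period and group pull opposite ways; the down-group shift dominates (71 vs 32 pm).
Br > N: the two effects oppose for this pair; the down-group effect wins (114 vs 71 pm).
Te > Br: relative to Br, both the across-period and down-group shifts push Te's atomic radius up.
Cs > Te: relative to Te, both the across-period and down-group shifts push Cs's atomic radius up.
For reference (pm): H 32, N 71, Br 114, Te 136, Cs 232.
So from smallest to largest: H < N < Br < Te < Cs.

H < N < Br < Te < Cs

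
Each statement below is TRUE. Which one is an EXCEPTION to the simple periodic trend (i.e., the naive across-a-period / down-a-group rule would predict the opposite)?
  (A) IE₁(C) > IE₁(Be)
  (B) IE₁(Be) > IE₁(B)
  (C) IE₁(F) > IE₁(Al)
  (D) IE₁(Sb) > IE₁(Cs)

(B)

The general trend: first ionisation energy increases across a period and decreases down a group.
(A) C (period 2, group 14) vs Be (period 2, group 2): the stated order agrees with the simple trend.
(B) Be (period 2, group 2) vs B (period 2, group 13): the stated order contradicts the simple trend.
(C) F (period 2, group 17) vs Al (period 3, group 13): the stated order agrees with the simple trend.
(D) Sb (period 5, group 15) vs Cs (period 6, group 1): the stated order agrees with the simple trend.
The exception is (B): removing B's lone 2p electron is easier than breaking Be's filled 2s².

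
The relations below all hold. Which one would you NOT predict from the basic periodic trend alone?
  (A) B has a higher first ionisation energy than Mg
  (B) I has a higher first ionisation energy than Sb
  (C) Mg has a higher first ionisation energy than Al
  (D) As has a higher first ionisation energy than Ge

The general trend: first ionisation energy increases across a period and decreases down a group.
(A) B (period 2, group 13) vs Mg (period 3, group 2): the stated order agrees with the simple trend.
(B) I (period 5, group 17) vs Sb (period 5, group 15): the stated order agrees with the simple trend.
(C) Mg (period 3, group 2) vs Al (period 3, group 13): the stated order contradicts the simple trend.
(D) As (period 4, group 15) vs Ge (period 4, group 14): the stated order agrees with the simple trend.
The exception is (C): Al's single 3p electron is easier to remove than one from Mg's filled 3s².

(C)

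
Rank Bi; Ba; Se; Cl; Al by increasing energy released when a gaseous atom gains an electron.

Ba < Al < Bi < Se < Cl

Al is in period 3, group 13; Cl is in period 3, group 17; Se is in period 4, group 16; Ba is in period 6, group 2; Bi is in period 6, group 15.
Atoms with high Z_eff and room in the valence shell (especially the halogens) have the most exothermic electron affinities.
These span different periods and groups, so the two trends combine.
Al > Ba: relative to Ba, both the across-period and down-group shifts push Al's electron affinity up.
Bi > Al: the two effects oppose for this pair; the across-period effect wins (91 vs 42 kJ/mol).
Se > Bi: relative to Bi, both the across-period and down-group shifts push Se's electron affinity up.
Cl > Se: both effects reinforce here, so Cl is clearly the higher of the two.
Tabulated electron affinity (kJ/mol): Al 42, Cl 349, Se 195, Ba 14, Bi 91.
So from lowest to highest: Ba < Al < Bi < Se < Cl.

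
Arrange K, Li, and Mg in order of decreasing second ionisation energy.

After 1 electron has been removed, what remains? K⁺ is the bare [Ar] core; Li⁺ is the bare [He] core; Mg⁺ still has 1 valence electron.
Pulling an electron out of a noble-gas core costs far more than removing a remaining valence electron, so K and Li sit at the high end of IE_2.
Approximate IE_2 values (kJ/mol): K 3052, Li 7298, Mg 1451.
So the second ionization energies run Mg < K < Li.

Li > K > Mg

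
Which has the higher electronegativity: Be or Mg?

Be is in period 2, group 2; Mg is in period 3, group 2.
EN rises left→right (higher Z_eff, smaller atoms) and falls top→bottom (larger, more shielded atoms).
All are in group 2, so electronegativity increases up the group.
So Be has the higher electronegativity (Be > Mg).

Be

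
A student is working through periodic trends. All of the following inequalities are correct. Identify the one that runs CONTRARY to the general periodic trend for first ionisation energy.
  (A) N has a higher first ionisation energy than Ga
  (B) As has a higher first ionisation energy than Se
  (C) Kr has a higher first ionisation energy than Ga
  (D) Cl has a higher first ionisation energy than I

(B)

The general trend: first ionisation energy increases across a period and decreases down a group.
(A) N (period 2, group 15) vs Ga (period 4, group 13): the stated order agrees with the simple trend.
(B) As (period 4, group 15) vs Se (period 4, group 16): the stated order contradicts the simple trend.
(C) Kr (period 4, group 18) vs Ga (period 4, group 13): the stated order agrees with the simple trend.
(D) Cl (period 3, group 17) vs I (period 5, group 17): the stated order agrees with the simple trend.
The exception is (B): Se (4p⁴) ionizes more easily than half-filled As (4p³).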